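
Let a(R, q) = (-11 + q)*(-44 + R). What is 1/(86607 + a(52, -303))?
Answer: 1/84095 ≈ 1.1891e-5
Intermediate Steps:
a(R, q) = (-44 + R)*(-11 + q)
1/(86607 + a(52, -303)) = 1/(86607 + (484 - 44*(-303) - 11*52 + 52*(-303))) = 1/(86607 + (484 + 13332 - 572 - 15756)) = 1/(86607 - 2512) = 1/84095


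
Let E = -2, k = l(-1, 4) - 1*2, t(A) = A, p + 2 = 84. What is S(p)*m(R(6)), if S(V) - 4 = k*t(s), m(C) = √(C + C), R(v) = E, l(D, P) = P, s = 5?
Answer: 28*I ≈ 28.0*I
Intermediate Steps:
p = 82 (p = -2 + 84 = 82)
k = 2 (k = 4 - 1*2 = 4 - 2 = 2)
R(v) = -2
m(C) = √2*√C (m(C) = √(2*C) = √2*√C)
S(V) = 14 (S(V) = 4 + 2*5 = 4 + 10 = 14)
S(p)*m(R(6)) = 14*(√2*√(-2)) = 14*(√2*(I*√2)) = 14*(2*I) = 28*I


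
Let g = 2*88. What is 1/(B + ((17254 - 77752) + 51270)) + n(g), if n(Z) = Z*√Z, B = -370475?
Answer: -1/379703 + 704*√11 ≈ 2334.9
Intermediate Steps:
g = 176
n(Z) = Z^(3/2)
1/(B + ((17254 - 77752) + 51270)) + n(g) = 1/(-370475 + ((17254 - 77752) + 51270)) + 176^(3/2) = 1/(-370475 + (-60498 + 51270)) + 704*√11 = 1/(-370475 - 9228) + 704*√11 = 1/(-379703) + 704*√11 = -1/379703 + 704*√11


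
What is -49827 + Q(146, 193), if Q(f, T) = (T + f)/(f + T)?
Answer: -49826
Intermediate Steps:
Q(f, T) = 1 (Q(f, T) = (T + f)/(T + f) = 1)
-49827 + Q(146, 193) = -49827 + 1 = -49826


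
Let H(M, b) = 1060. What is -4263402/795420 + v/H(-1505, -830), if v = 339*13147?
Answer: 59008914979/14052420 ≈ 4199.2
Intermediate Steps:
v = 4456833
-4263402/795420 + v/H(-1505, -830) = -4263402/795420 + 4456833/1060 = -4263402*1/795420 + 4456833*(1/1060) = -710567/132570 + 4456833/1060 = 59008914979/14052420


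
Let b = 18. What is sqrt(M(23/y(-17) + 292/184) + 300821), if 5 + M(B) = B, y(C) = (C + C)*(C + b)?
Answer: 2*sqrt(11497297523)/391 ≈ 548.47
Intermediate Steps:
y(C) = 2*C*(18 + C) (y(C) = (C + C)*(C + 18) = (2*C)*(18 + C) = 2*C*(18 + C))
M(B) = -5 + B
sqrt(M(23/y(-17) + 292/184) + 300821) = sqrt((-5 + (23/((2*(-17)*(18 - 17))) + 292/184)) + 300821) = sqrt((-5 + (23/((2*(-17)*1)) + 292*(1/184))) + 300821) = sqrt((-5 + (23/(-34) + 73/46)) + 300821) = sqrt((-5 + (23*(-1/34) + 73/46)) + 300821) = sqrt((-5 + (-23/34 + 73/46)) + 300821) = sqrt((-5 + 356/391) + 300821) = sqrt(-1599/391 + 300821) = sqrt(117619412/391) = 2*sqrt(11497297523)/391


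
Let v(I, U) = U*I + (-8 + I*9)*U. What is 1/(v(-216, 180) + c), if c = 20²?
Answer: -1/389840 ≈ -2.5652e-6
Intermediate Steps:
v(I, U) = I*U + U*(-8 + 9*I) (v(I, U) = I*U + (-8 + 9*I)*U = I*U + U*(-8 + 9*I))
c = 400
1/(v(-216, 180) + c) = 1/(2*180*(-4 + 5*(-216)) + 400) = 1/(2*180*(-4 - 1080) + 400) = 1/(2*180*(-1084) + 400) = 1/(-390240 + 400) = 1/(-389840) = -1/389840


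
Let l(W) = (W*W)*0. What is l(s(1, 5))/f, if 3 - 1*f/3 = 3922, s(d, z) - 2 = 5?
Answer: 0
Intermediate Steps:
s(d, z) = 7 (s(d, z) = 2 + 5 = 7)
l(W) = 0 (l(W) = W**2*0 = 0)
f = -11757 (f = 9 - 3*3922 = 9 - 11766 = -11757)
l(s(1, 5))/f = 0/(-11757) = 0*(-1/11757) = 0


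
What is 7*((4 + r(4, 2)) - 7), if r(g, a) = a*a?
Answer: 7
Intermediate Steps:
r(g, a) = a²
7*((4 + r(4, 2)) - 7) = 7*((4 + 2²) - 7) = 7*((4 + 4) - 7) = 7*(8 - 7) = 7*1 = 7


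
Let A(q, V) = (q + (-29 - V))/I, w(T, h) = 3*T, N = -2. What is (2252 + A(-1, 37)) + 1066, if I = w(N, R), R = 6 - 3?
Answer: 19975/6 ≈ 3329.2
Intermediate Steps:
R = 3
I = -6 (I = 3*(-2) = -6)
A(q, V) = 29/6 - q/6 + V/6 (A(q, V) = (q + (-29 - V))/(-6) = (-29 + q - V)*(-⅙) = 29/6 - q/6 + V/6)
(2252 + A(-1, 37)) + 1066 = (2252 + (29/6 - ⅙*(-1) + (⅙)*37)) + 1066 = (2252 + (29/6 + ⅙ + 37/6)) + 1066 = (2252 + 67/6) + 1066 = 13579/6 + 1066 = 19975/6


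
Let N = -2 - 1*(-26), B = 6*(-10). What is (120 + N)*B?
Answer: -8640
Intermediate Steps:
B = -60
N = 24 (N = -2 + 26 = 24)
(120 + N)*B = (120 + 24)*(-60) = 144*(-60) = -8640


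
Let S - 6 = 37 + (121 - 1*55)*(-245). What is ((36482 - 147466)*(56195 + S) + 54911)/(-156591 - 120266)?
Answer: 4446852001/276857 ≈ 16062.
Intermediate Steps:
S = -16127 (S = 6 + (37 + (121 - 1*55)*(-245)) = 6 + (37 + (121 - 55)*(-245)) = 6 + (37 + 66*(-245)) = 6 + (37 - 16170) = 6 - 16133 = -16127)
((36482 - 147466)*(56195 + S) + 54911)/(-156591 - 120266) = ((36482 - 147466)*(56195 - 16127) + 54911)/(-156591 - 120266) = (-110984*40068 + 54911)/(-276857) = (-4446906912 + 54911)*(-1/276857) = -4446852001*(-1/276857) = 4446852001/276857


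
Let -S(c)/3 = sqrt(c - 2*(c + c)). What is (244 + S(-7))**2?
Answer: 59725 - 1464*sqrt(21) ≈ 53016.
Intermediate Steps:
S(c) = -3*sqrt(3)*sqrt(-c) (S(c) = -3*sqrt(c - 2*(c + c)) = -3*sqrt(c - 4*c) = -3*sqrt(3)*sqrt(-c))
(244 + S(-7))**2 = (244 - 3*sqrt(3)*sqrt(-1*(-7)))**2 = (244 - 3*sqrt(3)*sqrt(7))**2 = (244 - 3*sqrt(21))**2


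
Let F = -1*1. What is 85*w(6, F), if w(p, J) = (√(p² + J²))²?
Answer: 3145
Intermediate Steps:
F = -1
w(p, J) = J² + p² (w(p, J) = (√(J² + p²))² = J² + p²)
85*w(6, F) = 85*((-1)² + 6²) = 85*(1 + 36) = 85*37 = 3145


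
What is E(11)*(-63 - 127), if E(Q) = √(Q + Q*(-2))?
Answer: -190*I*√11 ≈ -630.16*I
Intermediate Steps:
E(Q) = √(-Q) (E(Q) = √(Q - 2*Q) = √(-Q))
E(11)*(-63 - 127) = √(-1*11)*(-63 - 127) = √(-11)*(-190) = (I*√11)*(-190) = -190*I*√11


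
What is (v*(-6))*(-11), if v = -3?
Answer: -198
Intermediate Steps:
(v*(-6))*(-11) = -3*(-6)*(-11) = 18*(-11) = -198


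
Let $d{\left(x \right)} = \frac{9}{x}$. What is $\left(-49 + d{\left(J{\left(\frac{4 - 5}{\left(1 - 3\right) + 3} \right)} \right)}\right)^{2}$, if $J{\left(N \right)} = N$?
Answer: $3364$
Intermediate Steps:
$\left(-49 + d{\left(J{\left(\frac{4 - 5}{\left(1 - 3\right) + 3} \right)} \right)}\right)^{2} = \left(-49 + \frac{9}{\left(4 - 5\right) \frac{1}{\left(1 - 3\right) + 3}}\right)^{2} = \left(-49 + \frac{9}{\left(-1\right) \frac{1}{-2 + 3}}\right)^{2} = \left(-49 + \frac{9}{\left(-1\right) 1^{-1}}\right)^{2} = \left(-49 + \frac{9}{\left(-1\right) 1}\right)^{2} = \left(-49 + \frac{9}{-1}\right)^{2} = \left(-49 + 9 \left(-1\right)\right)^{2} = \left(-49 - 9\right)^{2} = \left(-58\right)^{2} = 3364$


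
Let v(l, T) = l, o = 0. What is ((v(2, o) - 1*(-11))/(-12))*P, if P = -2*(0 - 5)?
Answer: -65/6 ≈ -10.833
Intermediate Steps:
P = 10 (P = -2*(-5) = 10)
((v(2, o) - 1*(-11))/(-12))*P = ((2 - 1*(-11))/(-12))*10 = ((2 + 11)*(-1/12))*10 = (13*(-1/12))*10 = -13/12*10 = -65/6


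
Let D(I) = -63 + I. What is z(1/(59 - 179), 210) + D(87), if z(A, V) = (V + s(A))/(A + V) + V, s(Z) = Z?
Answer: 235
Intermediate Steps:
z(A, V) = 1 + V (z(A, V) = (V + A)/(A + V) + V = (A + V)/(A + V) + V = 1 + V)
z(1/(59 - 179), 210) + D(87) = (1 + 210) + (-63 + 87) = 211 + 24 = 235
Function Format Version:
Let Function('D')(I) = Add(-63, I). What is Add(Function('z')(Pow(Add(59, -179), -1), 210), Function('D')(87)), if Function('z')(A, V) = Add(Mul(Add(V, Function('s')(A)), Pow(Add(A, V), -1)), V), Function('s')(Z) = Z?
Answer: 235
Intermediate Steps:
Function('z')(A, V) = Add(1, V) (Function('z')(A, V) = Add(Mul(Add(V, A), Pow(Add(A, V), -1)), V) = Add(Mul(Add(A, V), Pow(Add(A, V), -1)), V) = Add(1, V))
Add(Function('z')(Pow(Add(59, -179), -1), 210), Function('D')(87)) = Add(Add(1, 210), Add(-63, 87)) = Add(211, 24) = 235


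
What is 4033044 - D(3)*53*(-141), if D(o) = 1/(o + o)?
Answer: 8068579/2 ≈ 4.0343e+6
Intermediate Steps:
D(o) = 1/(2*o)
4033044 - D(3)*53*(-141) = 4033044 - ((1/2)/3)*53*(-141) = 4033044 - ((1/2)*(1/3))*53*(-141) = 4033044 - (1/6)*53*(-141) = 4033044 - 53*(-141)/6 = 4033044 - 1*(-2491/2) = 4033044 + 2491/2 = 8068579/2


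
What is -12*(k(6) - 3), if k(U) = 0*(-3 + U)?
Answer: 36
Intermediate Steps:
k(U) = 0
-12*(k(6) - 3) = -12*(0 - 3) = -12*(-3) = 36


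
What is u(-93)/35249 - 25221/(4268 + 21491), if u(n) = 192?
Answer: -884069301/907978991 ≈ -0.97367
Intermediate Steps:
u(-93)/35249 - 25221/(4268 + 21491) = 192/35249 - 25221/(4268 + 21491) = 192*(1/35249) - 25221/25759 = 192/35249 - 25221*1/25759 = 192/35249 - 25221/25759 = -884069301/907978991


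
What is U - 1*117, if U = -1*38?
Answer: -155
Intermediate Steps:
U = -38
U - 1*117 = -38 - 1*117 = -38 - 117 = -155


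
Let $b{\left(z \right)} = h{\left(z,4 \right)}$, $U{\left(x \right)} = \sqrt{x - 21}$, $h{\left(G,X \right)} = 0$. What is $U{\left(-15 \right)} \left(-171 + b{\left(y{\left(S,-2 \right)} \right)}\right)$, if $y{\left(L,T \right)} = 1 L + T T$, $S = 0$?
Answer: $- 1026 i \approx - 1026.0 i$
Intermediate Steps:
$y{\left(L,T \right)} = L + T^{2}$
$U{\left(x \right)} = \sqrt{-21 + x}$
$b{\left(z \right)} = 0$
$U{\left(-15 \right)} \left(-171 + b{\left(y{\left(S,-2 \right)} \right)}\right) = \sqrt{-21 - 15} \left(-171 + 0\right) = \sqrt{-36} \left(-171\right) = 6 i \left(-171\right) = - 1026 i$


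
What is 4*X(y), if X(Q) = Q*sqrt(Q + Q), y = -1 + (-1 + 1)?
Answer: -4*I*sqrt(2) ≈ -5.6569*I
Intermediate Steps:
y = -1 (y = -1 + 0 = -1)
X(Q) = sqrt(2)*Q**(3/2) (X(Q) = Q*sqrt(2*Q) = Q*(sqrt(2)*sqrt(Q)) = sqrt(2)*Q**(3/2))
4*X(y) = 4*(sqrt(2)*(-1)**(3/2)) = 4*(sqrt(2)*(-I)) = 4*(-I*sqrt(2)) = -4*I*sqrt(2)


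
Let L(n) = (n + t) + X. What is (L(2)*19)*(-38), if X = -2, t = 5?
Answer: -3610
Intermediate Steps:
L(n) = 3 + n (L(n) = (n + 5) - 2 = (5 + n) - 2 = 3 + n)
(L(2)*19)*(-38) = ((3 + 2)*19)*(-38) = (5*19)*(-38) = 95*(-38) = -3610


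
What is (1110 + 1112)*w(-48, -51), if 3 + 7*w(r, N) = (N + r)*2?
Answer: -446622/7 ≈ -63803.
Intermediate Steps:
w(r, N) = -3/7 + 2*N/7 + 2*r/7 (w(r, N) = -3/7 + ((N + r)*2)/7 = -3/7 + (2*N + 2*r)/7 = -3/7 + (2*N/7 + 2*r/7) = -3/7 + 2*N/7 + 2*r/7)
(1110 + 1112)*w(-48, -51) = (1110 + 1112)*(-3/7 + (2/7)*(-51) + (2/7)*(-48)) = 2222*(-3/7 - 102/7 - 96/7) = 2222*(-201/7) = -446622/7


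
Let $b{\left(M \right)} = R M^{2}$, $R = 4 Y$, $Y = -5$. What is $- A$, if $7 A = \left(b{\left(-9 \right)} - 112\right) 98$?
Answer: $24248$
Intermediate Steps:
$R = -20$ ($R = 4 \left(-5\right) = -20$)
$b{\left(M \right)} = - 20 M^{2}$
$A = -24248$ ($A = \frac{\left(- 20 \left(-9\right)^{2} - 112\right) 98}{7} = \frac{\left(\left(-20\right) 81 - 112\right) 98}{7} = \frac{\left(-1620 - 112\right) 98}{7} = \frac{\left(-1732\right) 98}{7} = \frac{1}{7} \left(-169736\right) = -24248$)
$- A = \left(-1\right) \left(-24248\right) = 24248$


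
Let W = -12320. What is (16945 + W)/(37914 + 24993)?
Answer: 4625/62907 ≈ 0.073521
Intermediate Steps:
(16945 + W)/(37914 + 24993) = (16945 - 12320)/(37914 + 24993) = 4625/62907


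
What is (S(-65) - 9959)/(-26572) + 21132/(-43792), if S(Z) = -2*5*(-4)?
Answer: -43663/399602 ≈ -0.10927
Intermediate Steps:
S(Z) = 40 (S(Z) = -10*(-4) = 40)
(S(-65) - 9959)/(-26572) + 21132/(-43792) = (40 - 9959)/(-26572) + 21132/(-43792) = -9919*(-1/26572) + 21132*(-1/43792) = 109/292 - 5283/10948 = -43663/399602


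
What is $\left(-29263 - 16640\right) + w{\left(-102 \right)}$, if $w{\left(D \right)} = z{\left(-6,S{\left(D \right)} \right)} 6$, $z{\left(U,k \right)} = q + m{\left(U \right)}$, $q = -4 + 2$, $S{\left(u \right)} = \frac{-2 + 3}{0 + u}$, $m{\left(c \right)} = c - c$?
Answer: $-45915$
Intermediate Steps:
$m{\left(c \right)} = 0$
$S{\left(u \right)} = \frac{1}{u}$ ($S{\left(u \right)} = 1 \frac{1}{u} = \frac{1}{u}$)
$q = -2$
$z{\left(U,k \right)} = -2$ ($z{\left(U,k \right)} = -2 + 0 = -2$)
$w{\left(D \right)} = -12$ ($w{\left(D \right)} = \left(-2\right) 6 = -12$)
$\left(-29263 - 16640\right) + w{\left(-102 \right)} = \left(-29263 - 16640\right) - 12 = -45903 - 12 = -45915$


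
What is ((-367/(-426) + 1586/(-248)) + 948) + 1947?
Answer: 76316585/26412 ≈ 2889.5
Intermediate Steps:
((-367/(-426) + 1586/(-248)) + 948) + 1947 = ((-367*(-1/426) + 1586*(-1/248)) + 948) + 1947 = ((367/426 - 793/124) + 948) + 1947 = (-146155/26412 + 948) + 1947 = 24892421/26412 + 1947 = 76316585/26412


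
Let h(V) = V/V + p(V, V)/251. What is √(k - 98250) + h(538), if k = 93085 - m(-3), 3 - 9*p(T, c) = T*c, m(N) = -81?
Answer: -287182/2259 + 2*I*√1271 ≈ -127.13 + 71.302*I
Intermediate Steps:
p(T, c) = ⅓ - T*c/9
k = 93166 (k = 93085 - 1*(-81) = 93085 + 81 = 93166)
h(V) = 754/753 - V²/2259 (h(V) = V/V + (⅓ - V*V/9)/251 = 1 + (⅓ - V²/9)*(1/251) = 1 + (1/753 - V²/2259) = 754/753 - V²/2259)
√(k - 98250) + h(538) = √(93166 - 98250) + (754/753 - 1/2259*538²) = √(-5084) + (754/753 - 1/2259*289444) = 2*I*√1271 + (754/753 - 289444/2259) = 2*I*√1271 - 287182/2259 = -287182/2259 + 2*I*√1271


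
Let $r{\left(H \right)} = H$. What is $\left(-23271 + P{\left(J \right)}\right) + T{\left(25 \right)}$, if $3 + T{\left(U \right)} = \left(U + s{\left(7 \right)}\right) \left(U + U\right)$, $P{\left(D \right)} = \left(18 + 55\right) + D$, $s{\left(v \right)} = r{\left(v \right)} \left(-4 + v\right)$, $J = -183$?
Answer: $-21084$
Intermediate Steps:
$s{\left(v \right)} = v \left(-4 + v\right)$
$P{\left(D \right)} = 73 + D$
$T{\left(U \right)} = -3 + 2 U \left(21 + U\right)$ ($T{\left(U \right)} = -3 + \left(U + 7 \left(-4 + 7\right)\right) \left(U + U\right) = -3 + \left(U + 7 \cdot 3\right) 2 U = -3 + \left(U + 21\right) 2 U = -3 + \left(21 + U\right) 2 U = -3 + 2 U \left(21 + U\right)$)
$\left(-23271 + P{\left(J \right)}\right) + T{\left(25 \right)} = \left(-23271 + \left(73 - 183\right)\right) + \left(-3 + 2 \cdot 25^{2} + 42 \cdot 25\right) = \left(-23271 - 110\right) + \left(-3 + 2 \cdot 625 + 1050\right) = -23381 + \left(-3 + 1250 + 1050\right) = -23381 + 2297 = -21084$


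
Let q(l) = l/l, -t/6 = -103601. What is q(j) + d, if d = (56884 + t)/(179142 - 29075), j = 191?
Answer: 828557/150067 ≈ 5.5212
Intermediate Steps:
t = 621606 (t = -6*(-103601) = 621606)
d = 678490/150067 (d = (56884 + 621606)/(179142 - 29075) = 678490/150067 ≈ 4.5212)
q(l) = 1
q(j) + d = 1 + 678490/150067 = 828557/150067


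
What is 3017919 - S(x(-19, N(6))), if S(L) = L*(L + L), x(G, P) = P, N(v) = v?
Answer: 3017847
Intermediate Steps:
S(L) = 2*L**2 (S(L) = L*(2*L) = 2*L**2)
3017919 - S(x(-19, N(6))) = 3017919 - 2*6**2 = 3017919 - 2*36 = 3017919 - 1*72 = 3017919 - 72 = 3017847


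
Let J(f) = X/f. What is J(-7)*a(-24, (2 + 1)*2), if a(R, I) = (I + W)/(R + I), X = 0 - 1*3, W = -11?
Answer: 5/42 ≈ 0.11905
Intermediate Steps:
X = -3 (X = 0 - 3 = -3)
J(f) = -3/f
a(R, I) = (-11 + I)/(I + R) (a(R, I) = (I - 11)/(R + I) = (-11 + I)/(I + R))
J(-7)*a(-24, (2 + 1)*2) = (-3/(-7))*((-11 + (2 + 1)*2)/((2 + 1)*2 - 24)) = (-3*(-⅐))*((-11 + 3*2)/(3*2 - 24)) = 3*((-11 + 6)/(6 - 24))/7 = 3*(-5/(-18))/7 = 3*(-1/18*(-5))/7 = (3/7)*(5/18) = 5/42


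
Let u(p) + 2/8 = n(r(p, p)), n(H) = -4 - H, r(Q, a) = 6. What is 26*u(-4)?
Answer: -533/2 ≈ -266.50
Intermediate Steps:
u(p) = -41/4 (u(p) = -¼ + (-4 - 1*6) = -¼ + (-4 - 6) = -¼ - 10 = -41/4)
26*u(-4) = 26*(-41/4) = -533/2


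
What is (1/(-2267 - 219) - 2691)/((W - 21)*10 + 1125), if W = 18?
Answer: -6689827/2722170 ≈ -2.4575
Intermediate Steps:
(1/(-2267 - 219) - 2691)/((W - 21)*10 + 1125) = (1/(-2267 - 219) - 2691)/((18 - 21)*10 + 1125) = (1/(-2486) - 2691)/(-3*10 + 1125) = (-1/2486 - 2691)/(-30 + 1125) = -6689827/2486/1095 = -6689827/2486*1/1095 = -6689827/2722170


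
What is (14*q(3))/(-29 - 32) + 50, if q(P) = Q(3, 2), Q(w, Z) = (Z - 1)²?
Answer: 3036/61 ≈ 49.771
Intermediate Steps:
Q(w, Z) = (-1 + Z)²
q(P) = 1 (q(P) = (-1 + 2)² = 1² = 1)
(14*q(3))/(-29 - 32) + 50 = (14*1)/(-29 - 32) + 50 = 14/(-61) + 50 = 14*(-1/61) + 50 = -14/61 + 50 = 3036/61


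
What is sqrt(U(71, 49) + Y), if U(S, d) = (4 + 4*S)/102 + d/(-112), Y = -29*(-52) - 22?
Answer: sqrt(6882297)/68 ≈ 38.580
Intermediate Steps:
Y = 1486 (Y = 1508 - 22 = 1486)
U(S, d) = 2/51 - d/112 + 2*S/51 (U(S, d) = (4 + 4*S)*(1/102) + d*(-1/112) = (2/51 + 2*S/51) - d/112 = 2/51 - d/112 + 2*S/51)
sqrt(U(71, 49) + Y) = sqrt((2/51 - 1/112*49 + (2/51)*71) + 1486) = sqrt((2/51 - 7/16 + 142/51) + 1486) = sqrt(649/272 + 1486) = sqrt(404841/272) = sqrt(6882297)/68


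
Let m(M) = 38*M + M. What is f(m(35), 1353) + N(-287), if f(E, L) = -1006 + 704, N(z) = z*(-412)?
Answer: 117942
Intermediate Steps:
N(z) = -412*z
m(M) = 39*M
f(E, L) = -302
f(m(35), 1353) + N(-287) = -302 - 412*(-287) = -302 + 118244 = 117942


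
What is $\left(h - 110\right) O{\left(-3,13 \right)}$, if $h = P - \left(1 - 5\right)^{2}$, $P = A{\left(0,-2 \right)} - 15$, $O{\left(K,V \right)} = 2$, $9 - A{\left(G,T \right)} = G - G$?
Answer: $-264$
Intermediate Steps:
$A{\left(G,T \right)} = 9$ ($A{\left(G,T \right)} = 9 - \left(G - G\right) = 9 - 0 = 9 + 0 = 9$)
$P = -6$ ($P = 9 - 15 = -6$)
$h = -22$ ($h = -6 - \left(1 - 5\right)^{2} = -6 - \left(-4\right)^{2} = -6 - 16 = -22$)
$\left(h - 110\right) O{\left(-3,13 \right)} = \left(-22 - 110\right) 2 = \left(-132\right) 2 = -264$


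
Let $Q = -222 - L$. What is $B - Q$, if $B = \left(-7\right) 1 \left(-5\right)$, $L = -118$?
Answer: $139$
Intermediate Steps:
$Q = -104$ ($Q = -222 - -118 = -222 + 118 = -104$)
$B = 35$ ($B = \left(-7\right) \left(-5\right) = 35$)
$B - Q = 35 - -104 = 35 + 104 = 139$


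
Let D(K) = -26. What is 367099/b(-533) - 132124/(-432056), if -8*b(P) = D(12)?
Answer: 158607754947/1404182 ≈ 1.1295e+5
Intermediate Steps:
b(P) = 13/4 (b(P) = -⅛*(-26) = 13/4)
367099/b(-533) - 132124/(-432056) = 367099/(13/4) - 132124/(-432056) = 367099*(4/13) - 132124*(-1/432056) = 1468396/13 + 33031/108014 = 158607754947/1404182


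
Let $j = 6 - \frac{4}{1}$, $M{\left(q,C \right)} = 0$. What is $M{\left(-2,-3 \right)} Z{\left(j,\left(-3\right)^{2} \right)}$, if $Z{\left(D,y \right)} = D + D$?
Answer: $0$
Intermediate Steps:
$j = 2$ ($j = 6 - 4 = 2$)
$Z{\left(D,y \right)} = 2 D$
$M{\left(-2,-3 \right)} Z{\left(j,\left(-3\right)^{2} \right)} = 0 \cdot 2 \cdot 2 = 0 \cdot 4 = 0$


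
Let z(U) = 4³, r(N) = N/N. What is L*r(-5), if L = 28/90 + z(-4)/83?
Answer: 4042/3735 ≈ 1.0822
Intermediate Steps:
r(N) = 1
z(U) = 64
L = 4042/3735 (L = 28/90 + 64/83 = 28*(1/90) + 64*(1/83) = 14/45 + 64/83 = 4042/3735 ≈ 1.0822)
L*r(-5) = (4042/3735)*1 = 4042/3735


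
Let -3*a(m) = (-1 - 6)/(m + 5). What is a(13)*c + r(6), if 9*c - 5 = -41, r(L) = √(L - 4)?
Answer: -14/27 + √2 ≈ 0.89569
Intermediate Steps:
r(L) = √(-4 + L)
a(m) = 7/(3*(5 + m)) (a(m) = -(-1 - 6)/(3*(m + 5)) = -(-7)/(3*(5 + m)) = 7/(3*(5 + m)))
c = -4 (c = 5/9 + (⅑)*(-41) = 5/9 - 41/9 = -4)
a(13)*c + r(6) = (7/(3*(5 + 13)))*(-4) + √(-4 + 6) = ((7/3)/18)*(-4) + √2 = ((7/3)*(1/18))*(-4) + √2 = (7/54)*(-4) + √2 = -14/27 + √2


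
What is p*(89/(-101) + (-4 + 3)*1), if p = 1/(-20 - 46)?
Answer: 95/3333 ≈ 0.028503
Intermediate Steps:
p = -1/66 (p = 1/(-66) = -1/66 ≈ -0.015152)
p*(89/(-101) + (-4 + 3)*1) = -(89/(-101) + (-4 + 3)*1)/66 = -(89*(-1/101) - 1*1)/66 = -(-89/101 - 1)/66 = -1/66*(-190/101) = 95/3333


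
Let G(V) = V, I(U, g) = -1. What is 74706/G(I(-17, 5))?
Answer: -74706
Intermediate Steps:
74706/G(I(-17, 5)) = 74706/(-1) = 74706*(-1) = -74706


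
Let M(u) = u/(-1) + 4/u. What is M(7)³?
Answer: -91125/343 ≈ -265.67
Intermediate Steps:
M(u) = -u + 4/u (M(u) = u*(-1) + 4/u = -u + 4/u)
M(7)³ = (-1*7 + 4/7)³ = (-7 + 4*(⅐))³ = (-7 + 4/7)³ = (-45/7)³ = -91125/343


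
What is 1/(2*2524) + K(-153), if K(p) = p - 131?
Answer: -1433631/5048 ≈ -284.00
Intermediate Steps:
K(p) = -131 + p
1/(2*2524) + K(-153) = 1/(2*2524) + (-131 - 153) = 1/5048 - 284 = -1433631/5048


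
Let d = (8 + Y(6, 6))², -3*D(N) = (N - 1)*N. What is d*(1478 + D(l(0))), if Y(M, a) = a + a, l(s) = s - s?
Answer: 591200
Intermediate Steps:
l(s) = 0
D(N) = -N*(-1 + N)/3 (D(N) = -(N - 1)*N/3 = -(-1 + N)*N/3 = -N*(-1 + N)/3)
Y(M, a) = 2*a
d = 400 (d = (8 + 2*6)² = (8 + 12)² = 20² = 400)
d*(1478 + D(l(0))) = 400*(1478 + (⅓)*0*(1 - 1*0)) = 400*(1478 + (⅓)*0*(1 + 0)) = 400*(1478 + (⅓)*0*1) = 400*(1478 + 0) = 400*1478 = 591200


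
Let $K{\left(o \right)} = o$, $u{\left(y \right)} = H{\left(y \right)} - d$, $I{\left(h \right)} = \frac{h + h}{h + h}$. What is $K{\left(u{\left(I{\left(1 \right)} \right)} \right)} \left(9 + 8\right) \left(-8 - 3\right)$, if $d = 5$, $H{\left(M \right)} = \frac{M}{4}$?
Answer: $\frac{3553}{4} \approx 888.25$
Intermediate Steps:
$H{\left(M \right)} = \frac{M}{4}$ ($H{\left(M \right)} = M \frac{1}{4} = \frac{M}{4}$)
$I{\left(h \right)} = 1$ ($I{\left(h \right)} = \frac{2 h}{2 h} = 2 h \frac{1}{2 h} = 1$)
$u{\left(y \right)} = -5 + \frac{y}{4}$ ($u{\left(y \right)} = \frac{y}{4} - 5 = -5 + \frac{y}{4}$)
$K{\left(u{\left(I{\left(1 \right)} \right)} \right)} \left(9 + 8\right) \left(-8 - 3\right) = \left(-5 + \frac{1}{4} \cdot 1\right) \left(9 + 8\right) \left(-8 - 3\right) = \left(-5 + \frac{1}{4}\right) 17 \left(-11\right) = \left(- \frac{19}{4}\right) \left(-187\right) = \frac{3553}{4}$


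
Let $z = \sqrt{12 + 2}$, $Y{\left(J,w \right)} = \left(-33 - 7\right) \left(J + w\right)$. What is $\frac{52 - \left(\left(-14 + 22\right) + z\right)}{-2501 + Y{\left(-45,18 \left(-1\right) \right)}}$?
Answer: $\frac{44}{19} - \frac{\sqrt{14}}{19} \approx 2.1189$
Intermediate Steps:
$Y{\left(J,w \right)} = - 40 J - 40 w$ ($Y{\left(J,w \right)} = - 40 \left(J + w\right) = - 40 J - 40 w$)
$z = \sqrt{14} \approx 3.7417$
$\frac{52 - \left(\left(-14 + 22\right) + z\right)}{-2501 + Y{\left(-45,18 \left(-1\right) \right)}} = \frac{52 - \left(\left(-14 + 22\right) + \sqrt{14}\right)}{-2501 - \left(-1800 + 40 \cdot 18 \left(-1\right)\right)} = \frac{52 - \left(8 + \sqrt{14}\right)}{-2501 + \left(1800 - -720\right)} = \frac{52 - \left(8 + \sqrt{14}\right)}{-2501 + \left(1800 + 720\right)} = \frac{44 - \sqrt{14}}{-2501 + 2520} = \frac{44 - \sqrt{14}}{19} = \frac{44}{19} - \frac{\sqrt{14}}{19}$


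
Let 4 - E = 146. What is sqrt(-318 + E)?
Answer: 2*I*sqrt(115) ≈ 21.448*I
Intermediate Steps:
E = -142 (E = 4 - 1*146 = 4 - 146 = -142)
sqrt(-318 + E) = sqrt(-318 - 142) = sqrt(-460) = 2*I*sqrt(115)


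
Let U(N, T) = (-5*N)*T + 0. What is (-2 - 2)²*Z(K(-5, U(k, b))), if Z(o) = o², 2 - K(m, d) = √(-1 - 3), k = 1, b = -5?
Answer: -128*I ≈ -128.0*I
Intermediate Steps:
U(N, T) = -5*N*T (U(N, T) = -5*N*T + 0 = -5*N*T)
K(m, d) = 2 - 2*I (K(m, d) = 2 - √(-1 - 3) = 2 - √(-4) = 2 - 2*I)
(-2 - 2)²*Z(K(-5, U(k, b))) = (-2 - 2)²*(2 - 2*I)² = (-4)²*(2 - 2*I)² = 16*(2 - 2*I)²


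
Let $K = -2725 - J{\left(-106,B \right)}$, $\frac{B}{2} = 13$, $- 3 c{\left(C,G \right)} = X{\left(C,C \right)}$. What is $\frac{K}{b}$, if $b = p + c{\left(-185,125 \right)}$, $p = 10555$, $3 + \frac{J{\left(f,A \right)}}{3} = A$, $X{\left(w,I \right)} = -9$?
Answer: $- \frac{1397}{5279} \approx -0.26463$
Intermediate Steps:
$c{\left(C,G \right)} = 3$ ($c{\left(C,G \right)} = \left(- \frac{1}{3}\right) \left(-9\right) = 3$)
$B = 26$ ($B = 2 \cdot 13 = 26$)
$J{\left(f,A \right)} = -9 + 3 A$
$K = -2794$ ($K = -2725 - \left(-9 + 3 \cdot 26\right) = -2725 - \left(-9 + 78\right) = -2725 - 69 = -2794$)
$b = 10558$ ($b = 10555 + 3 = 10558$)
$\frac{K}{b} = - \frac{2794}{10558} = \left(-2794\right) \frac{1}{10558} = - \frac{1397}{5279}$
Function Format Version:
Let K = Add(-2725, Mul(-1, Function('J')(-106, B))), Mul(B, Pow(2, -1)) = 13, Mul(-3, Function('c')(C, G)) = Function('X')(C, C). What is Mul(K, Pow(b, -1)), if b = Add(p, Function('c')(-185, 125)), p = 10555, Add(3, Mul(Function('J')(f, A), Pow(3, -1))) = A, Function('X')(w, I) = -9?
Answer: Rational(-1397, 5279) ≈ -0.26463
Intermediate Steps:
Function('c')(C, G) = 3 (Function('c')(C, G) = Mul(Rational(-1, 3), -9) = 3)
B = 26 (B = Mul(2, 13) = 26)
Function('J')(f, A) = Add(-9, Mul(3, A))
K = -2794 (K = Add(-2725, Mul(-1, Add(-9, Mul(3, 26)))) = Add(-2725, Mul(-1, Add(-9, 78))) = Add(-2725, Mul(-1, 69)) = Add(-2725, -69) = -2794)
b = 10558 (b = Add(10555, 3) = 10558)
Mul(K, Pow(b, -1)) = Mul(-2794, Pow(10558, -1)) = Mul(-2794, Rational(1, 10558)) = Rational(-1397, 5279)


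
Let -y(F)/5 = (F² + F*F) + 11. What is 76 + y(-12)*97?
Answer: -144939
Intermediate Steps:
y(F) = -55 - 10*F² (y(F) = -5*((F² + F*F) + 11) = -5*((F² + F²) + 11) = -5*(2*F² + 11) = -5*(11 + 2*F²) = -55 - 10*F²)
76 + y(-12)*97 = 76 + (-55 - 10*(-12)²)*97 = 76 + (-55 - 10*144)*97 = 76 + (-55 - 1440)*97 = 76 - 1495*97 = 76 - 145015 = -144939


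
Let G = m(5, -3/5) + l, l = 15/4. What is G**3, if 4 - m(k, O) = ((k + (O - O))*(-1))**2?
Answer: -328509/64 ≈ -5133.0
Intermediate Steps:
m(k, O) = 4 - k**2 (m(k, O) = 4 - ((k + (O - O))*(-1))**2 = 4 - ((k + 0)*(-1))**2 = 4 - (k*(-1))**2 = 4 - (-k)**2 = 4 - k**2)
l = 15/4 (l = 15*(1/4) = 15/4 ≈ 3.7500)
G = -69/4 (G = (4 - 1*5**2) + 15/4 = (4 - 1*25) + 15/4 = (4 - 25) + 15/4 = -21 + 15/4 = -69/4 ≈ -17.250)
G**3 = (-69/4)**3 = -328509/64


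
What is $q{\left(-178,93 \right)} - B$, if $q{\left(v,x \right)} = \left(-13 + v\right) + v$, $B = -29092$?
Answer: $28723$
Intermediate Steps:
$q{\left(v,x \right)} = -13 + 2 v$
$q{\left(-178,93 \right)} - B = \left(-13 + 2 \left(-178\right)\right) - -29092 = \left(-13 - 356\right) + 29092 = -369 + 29092 = 28723$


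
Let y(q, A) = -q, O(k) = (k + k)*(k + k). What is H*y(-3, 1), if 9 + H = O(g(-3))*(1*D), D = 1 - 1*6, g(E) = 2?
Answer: -267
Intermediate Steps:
D = -5 (D = 1 - 6 = -5)
O(k) = 4*k**2 (O(k) = (2*k)*(2*k) = 4*k**2)
H = -89 (H = -9 + (4*2**2)*(1*(-5)) = -9 + (4*4)*(-5) = -9 + 16*(-5) = -9 - 80 = -89)
H*y(-3, 1) = -(-89)*(-3) = -89*3 = -267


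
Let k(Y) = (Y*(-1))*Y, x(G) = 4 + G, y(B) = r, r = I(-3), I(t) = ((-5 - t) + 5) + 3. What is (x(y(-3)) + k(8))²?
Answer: 2916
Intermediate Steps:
I(t) = 3 - t (I(t) = -t + 3 = 3 - t)
r = 6 (r = 3 - 1*(-3) = 3 + 3 = 6)
y(B) = 6
k(Y) = -Y² (k(Y) = (-Y)*Y = -Y²)
(x(y(-3)) + k(8))² = ((4 + 6) - 1*8²)² = (10 - 1*64)² = (10 - 64)² = (-54)² = 2916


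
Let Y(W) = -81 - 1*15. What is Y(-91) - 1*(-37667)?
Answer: 37571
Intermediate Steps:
Y(W) = -96 (Y(W) = -81 - 15 = -96)
Y(-91) - 1*(-37667) = -96 - 1*(-37667) = -96 + 37667 = 37571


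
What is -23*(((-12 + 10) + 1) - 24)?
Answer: 575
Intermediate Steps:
-23*(((-12 + 10) + 1) - 24) = -23*((-2 + 1) - 24) = -23*(-1 - 24) = -23*(-25) = 575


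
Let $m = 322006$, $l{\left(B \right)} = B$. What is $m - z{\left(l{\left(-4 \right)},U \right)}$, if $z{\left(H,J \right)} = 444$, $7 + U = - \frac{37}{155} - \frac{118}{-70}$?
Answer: $321562$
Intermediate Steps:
$U = - \frac{1205}{217}$ ($U = -7 - \left(- \frac{59}{35} + \frac{37}{155}\right) = -7 - - \frac{314}{217} = -7 + \left(- \frac{37}{155} + \frac{59}{35}\right) = -7 + \frac{314}{217} = - \frac{1205}{217} \approx -5.553$)
$m - z{\left(l{\left(-4 \right)},U \right)} = 322006 - 444 = 321562$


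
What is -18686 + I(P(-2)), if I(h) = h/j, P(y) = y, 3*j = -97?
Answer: -1812536/97 ≈ -18686.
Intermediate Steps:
j = -97/3 (j = (1/3)*(-97) = -97/3 ≈ -32.333)
I(h) = -3*h/97 (I(h) = h/(-97/3) = h*(-3/97) = -3*h/97)
-18686 + I(P(-2)) = -18686 - 3/97*(-2) = -18686 + 6/97 = -1812536/97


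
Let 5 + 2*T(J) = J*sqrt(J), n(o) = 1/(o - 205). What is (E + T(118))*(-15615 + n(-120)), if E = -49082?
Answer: 249097751022/325 - 299417684*sqrt(118)/325 ≈ 7.5645e+8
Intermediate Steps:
n(o) = 1/(-205 + o)
T(J) = -5/2 + J**(3/2)/2 (T(J) = -5/2 + (J*sqrt(J))/2 = -5/2 + J**(3/2)/2)
(E + T(118))*(-15615 + n(-120)) = (-49082 + (-5/2 + 118**(3/2)/2))*(-15615 + 1/(-205 - 120)) = (-49082 + (-5/2 + (118*sqrt(118))/2))*(-15615 + 1/(-325)) = (-49082 + (-5/2 + 59*sqrt(118)))*(-15615 - 1/325) = (-98169/2 + 59*sqrt(118))*(-5074876/325) = 249097751022/325 - 299417684*sqrt(118)/325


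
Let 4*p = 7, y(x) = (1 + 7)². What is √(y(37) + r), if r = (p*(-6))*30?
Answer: I*√251 ≈ 15.843*I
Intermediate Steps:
y(x) = 64 (y(x) = 8² = 64)
p = 7/4 (p = (¼)*7 = 7/4 ≈ 1.7500)
r = -315 (r = ((7/4)*(-6))*30 = -21/2*30 = -315)
√(y(37) + r) = √(64 - 315) = √(-251) = I*√251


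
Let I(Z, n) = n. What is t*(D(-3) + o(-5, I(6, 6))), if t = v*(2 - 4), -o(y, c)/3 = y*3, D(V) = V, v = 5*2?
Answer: -840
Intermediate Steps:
v = 10
o(y, c) = -9*y (o(y, c) = -3*y*3 = -9*y)
t = -20 (t = 10*(2 - 4) = 10*(-2) = -20)
t*(D(-3) + o(-5, I(6, 6))) = -20*(-3 - 9*(-5)) = -20*(-3 + 45) = -20*42 = -840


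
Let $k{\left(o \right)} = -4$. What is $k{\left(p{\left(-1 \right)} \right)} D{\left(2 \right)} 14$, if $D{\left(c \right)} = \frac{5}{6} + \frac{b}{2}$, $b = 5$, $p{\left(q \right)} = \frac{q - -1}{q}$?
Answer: $- \frac{560}{3} \approx -186.67$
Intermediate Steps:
$p{\left(q \right)} = \frac{1 + q}{q}$ ($p{\left(q \right)} = \frac{q + 1}{q} = \frac{1 + q}{q}$)
$D{\left(c \right)} = \frac{10}{3}$ ($D{\left(c \right)} = \frac{5}{6} + \frac{5}{2} = \frac{10}{3}$)
$k{\left(p{\left(-1 \right)} \right)} D{\left(2 \right)} 14 = \left(-4\right) \frac{10}{3} \cdot 14 = \left(- \frac{40}{3}\right) 14 = - \frac{560}{3}$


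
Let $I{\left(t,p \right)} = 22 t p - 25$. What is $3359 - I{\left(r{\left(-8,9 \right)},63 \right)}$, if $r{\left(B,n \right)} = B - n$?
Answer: $26946$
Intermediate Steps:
$I{\left(t,p \right)} = -25 + 22 p t$ ($I{\left(t,p \right)} = 22 p t - 25 = -25 + 22 p t$)
$3359 - I{\left(r{\left(-8,9 \right)},63 \right)} = 3359 - \left(-25 + 22 \cdot 63 \left(-8 - 9\right)\right) = 3359 - \left(-25 + 22 \cdot 63 \left(-17\right)\right) = 3359 - \left(-25 - 23562\right) = 3359 - -23587 = 3359 + 23587 = 26946$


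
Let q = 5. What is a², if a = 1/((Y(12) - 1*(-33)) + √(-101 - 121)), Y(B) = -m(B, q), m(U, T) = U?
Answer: (21 + I*√222)⁻² ≈ 0.00049822 - 0.0014236*I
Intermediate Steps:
Y(B) = -B
a = 1/(21 + I*√222) (a = 1/((-1*12 - 1*(-33)) + √(-101 - 121)) = 1/((-12 + 33) + √(-222)) = 1/(21 + I*√222) ≈ 0.031674 - 0.022473*I)
a² = (7/221 - I*√222/663)²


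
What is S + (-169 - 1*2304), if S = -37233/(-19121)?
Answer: -47249000/19121 ≈ -2471.1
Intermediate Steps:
S = 37233/19121 (S = -37233*(-1/19121) = 37233/19121 ≈ 1.9472)
S + (-169 - 1*2304) = 37233/19121 + (-169 - 1*2304) = 37233/19121 + (-169 - 2304) = 37233/19121 - 2473 = -47249000/19121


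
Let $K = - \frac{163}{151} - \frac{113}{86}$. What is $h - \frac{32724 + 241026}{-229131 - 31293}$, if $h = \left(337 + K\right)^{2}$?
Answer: $\frac{51219294388297969}{457467840699} \approx 1.1196 \cdot 10^{5}$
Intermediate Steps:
$K = - \frac{31081}{12986}$ ($K = \left(-163\right) \frac{1}{151} - \frac{113}{86} = - \frac{163}{151} - \frac{113}{86} = - \frac{31081}{12986} \approx -2.3934$)
$h = \frac{18880771730401}{168636196}$ ($h = \left(337 - \frac{31081}{12986}\right)^{2} = \left(\frac{4345201}{12986}\right)^{2} = \frac{18880771730401}{168636196} \approx 1.1196 \cdot 10^{5}$)
$h - \frac{32724 + 241026}{-229131 - 31293} = \frac{18880771730401}{168636196} - \frac{32724 + 241026}{-229131 - 31293} = \frac{18880771730401}{168636196} - \frac{273750}{-260424} = \frac{18880771730401}{168636196} - 273750 \left(- \frac{1}{260424}\right) = \frac{18880771730401}{168636196} - - \frac{45625}{43404} = \frac{18880771730401}{168636196} + \frac{45625}{43404} = \frac{51219294388297969}{457467840699}$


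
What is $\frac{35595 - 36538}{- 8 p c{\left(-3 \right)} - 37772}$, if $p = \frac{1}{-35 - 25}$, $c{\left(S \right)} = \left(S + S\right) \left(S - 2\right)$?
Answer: $\frac{943}{37768} \approx 0.024968$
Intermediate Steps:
$c{\left(S \right)} = 2 S \left(-2 + S\right)$
$p = - \frac{1}{60}$ ($p = \frac{1}{-60} = - \frac{1}{60} \approx -0.016667$)
$\frac{35595 - 36538}{- 8 p c{\left(-3 \right)} - 37772} = \frac{35595 - 36538}{\left(-8\right) \left(- \frac{1}{60}\right) 2 \left(-3\right) \left(-2 - 3\right) - 37772} = - \frac{943}{\frac{2 \cdot 2 \left(-3\right) \left(-5\right)}{15} - 37772} = - \frac{943}{\frac{2}{15} \cdot 30 - 37772} = - \frac{943}{4 - 37772} = - \frac{943}{-37768} = \left(-943\right) \left(- \frac{1}{37768}\right) = \frac{943}{37768}$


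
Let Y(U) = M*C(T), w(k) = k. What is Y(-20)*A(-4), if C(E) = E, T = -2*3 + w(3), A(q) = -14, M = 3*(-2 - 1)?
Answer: -378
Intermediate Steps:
M = -9 (M = 3*(-3) = -9)
T = -3 (T = -2*3 + 3 = -6 + 3 = -3)
Y(U) = 27 (Y(U) = -9*(-3) = 27)
Y(-20)*A(-4) = 27*(-14) = -378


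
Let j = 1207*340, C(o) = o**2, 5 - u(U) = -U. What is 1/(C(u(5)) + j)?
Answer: 1/410480 ≈ 2.4362e-6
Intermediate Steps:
u(U) = 5 + U (u(U) = 5 - (-1)*U = 5 + U)
j = 410380
1/(C(u(5)) + j) = 1/((5 + 5)**2 + 410380) = 1/(10**2 + 410380) = 1/(100 + 410380) = 1/410480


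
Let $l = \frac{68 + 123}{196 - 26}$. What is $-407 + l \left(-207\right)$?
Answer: $- \frac{108727}{170} \approx -639.57$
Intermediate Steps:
$l = \frac{191}{170} \approx 1.1235$
$-407 + l \left(-207\right) = -407 + \frac{191}{170} \left(-207\right) = -407 - \frac{39537}{170} = - \frac{108727}{170}$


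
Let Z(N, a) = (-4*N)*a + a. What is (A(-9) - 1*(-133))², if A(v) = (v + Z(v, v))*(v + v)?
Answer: 39551521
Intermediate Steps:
Z(N, a) = a - 4*N*a (Z(N, a) = -4*N*a + a = a - 4*N*a)
A(v) = 2*v*(v + v*(1 - 4*v)) (A(v) = (v + v*(1 - 4*v))*(v + v) = (v + v*(1 - 4*v))*(2*v) = 2*v*(v + v*(1 - 4*v)))
(A(-9) - 1*(-133))² = ((-9)²*(4 - 8*(-9)) - 1*(-133))² = (81*(4 + 72) + 133)² = (81*76 + 133)² = (6156 + 133)² = 6289² = 39551521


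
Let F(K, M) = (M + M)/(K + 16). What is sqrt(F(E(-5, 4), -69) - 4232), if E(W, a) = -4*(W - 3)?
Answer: I*sqrt(67758)/4 ≈ 65.076*I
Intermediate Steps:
E(W, a) = 12 - 4*W (E(W, a) = -4*(-3 + W) = 12 - 4*W)
F(K, M) = 2*M/(16 + K) (F(K, M) = (2*M)/(16 + K) = 2*M/(16 + K))
sqrt(F(E(-5, 4), -69) - 4232) = sqrt(2*(-69)/(16 + (12 - 4*(-5))) - 4232) = sqrt(2*(-69)/(16 + (12 + 20)) - 4232) = sqrt(2*(-69)/(16 + 32) - 4232) = sqrt(2*(-69)/48 - 4232) = sqrt(2*(-69)*(1/48) - 4232) = sqrt(-23/8 - 4232) = sqrt(-33879/8) = I*sqrt(67758)/4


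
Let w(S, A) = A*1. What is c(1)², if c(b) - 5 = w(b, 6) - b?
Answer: 100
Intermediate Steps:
w(S, A) = A
c(b) = 11 - b (c(b) = 5 + (6 - b) = 11 - b)
c(1)² = (11 - 1*1)² = (11 - 1)² = 10² = 100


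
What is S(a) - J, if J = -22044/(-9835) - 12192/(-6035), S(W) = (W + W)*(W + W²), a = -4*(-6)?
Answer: 341829747228/11870845 ≈ 28796.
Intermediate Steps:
a = 24
S(W) = 2*W*(W + W²) (S(W) = (2*W)*(W + W²) = 2*W*(W + W²))
J = 50588772/11870845 (J = -22044*(-1/9835) - 12192*(-1/6035) = 22044/9835 + 12192/6035 = 50588772/11870845 ≈ 4.2616)
S(a) - J = 2*24²*(1 + 24) - 1*50588772/11870845 = 2*576*25 - 50588772/11870845 = 28800 - 50588772/11870845 = 341829747228/11870845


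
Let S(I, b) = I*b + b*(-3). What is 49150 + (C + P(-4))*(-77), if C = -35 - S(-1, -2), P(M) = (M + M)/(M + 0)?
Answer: 52307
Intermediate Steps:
S(I, b) = -3*b + I*b (S(I, b) = I*b - 3*b = -3*b + I*b)
P(M) = 2 (P(M) = (2*M)/M = 2)
C = -43 (C = -35 - (-2)*(-3 - 1) = -35 - (-2)*(-4) = -35 - 1*8 = -35 - 8 = -43)
49150 + (C + P(-4))*(-77) = 49150 + (-43 + 2)*(-77) = 49150 - 41*(-77) = 49150 + 3157 = 52307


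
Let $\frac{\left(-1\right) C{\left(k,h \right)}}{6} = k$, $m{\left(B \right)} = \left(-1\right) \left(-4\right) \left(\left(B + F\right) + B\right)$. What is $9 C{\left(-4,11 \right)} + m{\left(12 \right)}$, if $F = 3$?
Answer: $324$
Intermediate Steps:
$m{\left(B \right)} = 12 + 8 B$ ($m{\left(B \right)} = \left(-1\right) \left(-4\right) \left(\left(B + 3\right) + B\right) = 4 \left(\left(3 + B\right) + B\right) = 4 \left(3 + 2 B\right) = 12 + 8 B$)
$C{\left(k,h \right)} = - 6 k$
$9 C{\left(-4,11 \right)} + m{\left(12 \right)} = 9 \left(\left(-6\right) \left(-4\right)\right) + \left(12 + 8 \cdot 12\right) = 9 \cdot 24 + \left(12 + 96\right) = 216 + 108 = 324$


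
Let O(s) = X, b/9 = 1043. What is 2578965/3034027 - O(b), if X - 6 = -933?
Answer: 2815121994/3034027 ≈ 927.85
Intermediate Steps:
b = 9387 (b = 9*1043 = 9387)
X = -927 (X = 6 - 933 = -927)
O(s) = -927
2578965/3034027 - O(b) = 2578965/3034027 - 1*(-927) = 2578965*(1/3034027) + 927 = 2578965/3034027 + 927 = 2815121994/3034027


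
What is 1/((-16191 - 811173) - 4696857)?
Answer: -1/5524221 ≈ -1.8102e-7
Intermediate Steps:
1/((-16191 - 811173) - 4696857) = 1/(-827364 - 4696857) = 1/(-5524221) = -1/5524221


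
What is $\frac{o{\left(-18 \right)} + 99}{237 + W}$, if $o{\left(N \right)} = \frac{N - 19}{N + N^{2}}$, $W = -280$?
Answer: $- \frac{30257}{13158} \approx -2.2995$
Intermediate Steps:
$o{\left(N \right)} = \frac{-19 + N}{N + N^{2}}$
$\frac{o{\left(-18 \right)} + 99}{237 + W} = \frac{\frac{-19 - 18}{\left(-18\right) \left(1 - 18\right)} + 99}{237 - 280} = \frac{\left(- \frac{1}{18}\right) \frac{1}{-17} \left(-37\right) + 99}{-43} = \left(\left(- \frac{1}{18}\right) \left(- \frac{1}{17}\right) \left(-37\right) + 99\right) \left(- \frac{1}{43}\right) = \left(- \frac{37}{306} + 99\right) \left(- \frac{1}{43}\right) = \frac{30257}{306} \left(- \frac{1}{43}\right) = - \frac{30257}{13158}$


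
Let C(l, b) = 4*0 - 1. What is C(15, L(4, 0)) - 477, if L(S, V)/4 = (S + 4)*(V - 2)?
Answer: -478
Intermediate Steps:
L(S, V) = 4*(-2 + V)*(4 + S) (L(S, V) = 4*((S + 4)*(V - 2)) = 4*((4 + S)*(-2 + V)) = 4*((-2 + V)*(4 + S)) = 4*(-2 + V)*(4 + S))
C(l, b) = -1 (C(l, b) = 0 - 1 = -1)
C(15, L(4, 0)) - 477 = -1 - 477 = -478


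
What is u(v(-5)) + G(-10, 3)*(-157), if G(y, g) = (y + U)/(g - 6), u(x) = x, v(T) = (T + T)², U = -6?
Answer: -2212/3 ≈ -737.33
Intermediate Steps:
v(T) = 4*T² (v(T) = (2*T)² = 4*T²)
G(y, g) = (-6 + y)/(-6 + g) (G(y, g) = (y - 6)/(g - 6) = (-6 + y)/(-6 + g))
u(v(-5)) + G(-10, 3)*(-157) = 4*(-5)² + ((-6 - 10)/(-6 + 3))*(-157) = 4*25 + (-16/(-3))*(-157) = 100 - ⅓*(-16)*(-157) = 100 + (16/3)*(-157) = 100 - 2512/3 = -2212/3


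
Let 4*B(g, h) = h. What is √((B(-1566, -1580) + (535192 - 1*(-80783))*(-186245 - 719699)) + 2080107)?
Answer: 2*I*√139509193922 ≈ 7.4702e+5*I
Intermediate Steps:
B(g, h) = h/4
√((B(-1566, -1580) + (535192 - 1*(-80783))*(-186245 - 719699)) + 2080107) = √(((¼)*(-1580) + (535192 - 1*(-80783))*(-186245 - 719699)) + 2080107) = √((-395 + (535192 + 80783)*(-905944)) + 2080107) = √((-395 + 615975*(-905944)) + 2080107) = √((-395 - 558038855400) + 2080107) = √(-558038855795 + 2080107) = √(-558036775688) = 2*I*√139509193922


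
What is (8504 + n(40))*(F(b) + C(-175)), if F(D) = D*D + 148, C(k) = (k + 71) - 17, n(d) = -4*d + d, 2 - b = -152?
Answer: 199061312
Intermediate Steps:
b = 154 (b = 2 - 1*(-152) = 2 + 152 = 154)
n(d) = -3*d
C(k) = 54 + k (C(k) = (71 + k) - 17 = 54 + k)
F(D) = 148 + D**2 (F(D) = D**2 + 148 = 148 + D**2)
(8504 + n(40))*(F(b) + C(-175)) = (8504 - 3*40)*((148 + 154**2) + (54 - 175)) = (8504 - 120)*((148 + 23716) - 121) = 8384*(23864 - 121) = 8384*23743 = 199061312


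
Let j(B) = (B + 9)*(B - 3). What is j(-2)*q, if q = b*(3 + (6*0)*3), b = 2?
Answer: -210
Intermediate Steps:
j(B) = (-3 + B)*(9 + B) (j(B) = (9 + B)*(-3 + B) = (-3 + B)*(9 + B))
q = 6 (q = 2*(3 + (6*0)*3) = 2*(3 + 0*3) = 2*(3 + 0) = 2*3 = 6)
j(-2)*q = (-27 + (-2)² + 6*(-2))*6 = (-27 + 4 - 12)*6 = -35*6 = -210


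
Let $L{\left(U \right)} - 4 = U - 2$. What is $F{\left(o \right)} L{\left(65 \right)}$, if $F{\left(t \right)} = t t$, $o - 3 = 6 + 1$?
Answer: $6700$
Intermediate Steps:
$L{\left(U \right)} = 2 + U$ ($L{\left(U \right)} = 4 + \left(U - 2\right) = 4 + \left(-2 + U\right) = 2 + U$)
$o = 10$ ($o = 3 + \left(6 + 1\right) = 3 + 7 = 10$)
$F{\left(t \right)} = t^{2}$
$F{\left(o \right)} L{\left(65 \right)} = 10^{2} \left(2 + 65\right) = 100 \cdot 67 = 6700$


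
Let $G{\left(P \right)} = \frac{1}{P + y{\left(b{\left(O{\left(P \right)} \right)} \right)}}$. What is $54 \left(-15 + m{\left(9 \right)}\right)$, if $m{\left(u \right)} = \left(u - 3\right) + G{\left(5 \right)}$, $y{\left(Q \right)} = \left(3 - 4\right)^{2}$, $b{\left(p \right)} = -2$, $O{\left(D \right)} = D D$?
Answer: $-477$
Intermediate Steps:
$O{\left(D \right)} = D^{2}$
$y{\left(Q \right)} = 1$ ($y{\left(Q \right)} = \left(-1\right)^{2} = 1$)
$G{\left(P \right)} = \frac{1}{1 + P}$ ($G{\left(P \right)} = \frac{1}{P + 1} = \frac{1}{1 + P}$)
$m{\left(u \right)} = - \frac{17}{6} + u$ ($m{\left(u \right)} = \left(u - 3\right) + \frac{1}{1 + 5} = \left(-3 + u\right) + \frac{1}{6} = - \frac{17}{6} + u$)
$54 \left(-15 + m{\left(9 \right)}\right) = 54 \left(-15 + \left(- \frac{17}{6} + 9\right)\right) = 54 \left(-15 + \frac{37}{6}\right) = 54 \left(- \frac{53}{6}\right) = -477$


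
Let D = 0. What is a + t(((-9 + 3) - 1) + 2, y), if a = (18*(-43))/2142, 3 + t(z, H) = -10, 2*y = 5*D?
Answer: -1590/119 ≈ -13.361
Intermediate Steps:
y = 0 (y = (5*0)/2 = (1/2)*0 = 0)
t(z, H) = -13 (t(z, H) = -3 - 10 = -13)
a = -43/119 (a = -774*1/2142 = -43/119 ≈ -0.36134)
a + t(((-9 + 3) - 1) + 2, y) = -43/119 - 13 = -1590/119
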